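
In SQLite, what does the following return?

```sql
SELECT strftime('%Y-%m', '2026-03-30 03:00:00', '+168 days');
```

First apply '+168 days': 2026-03-30 03:00:00 → 2026-09-14 03:00:00.
`%Y-%m` extracts the year-month: 2026-09.

2026-09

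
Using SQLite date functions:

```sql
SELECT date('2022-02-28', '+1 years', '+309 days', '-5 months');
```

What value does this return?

Adding +1 year to 2022-02-28 gives 2023-02-28.
Applying '+309 days' to 2023-02-28: counting 309 days forward gives 2024-01-03.
Adding -5 months to 2024-01-03 gives 2023-08-03.

2023-08-03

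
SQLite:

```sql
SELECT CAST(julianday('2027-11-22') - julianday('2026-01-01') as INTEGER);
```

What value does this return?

30 days remain in January 2026 after the 1st (31 − 1).
Full months from February 2026 through October 2027 contribute their day counts.
Then 22 days into November 2027.
Total: 30 + 28 + 31 + 30 + 31 + 30 + 31 + 31 + 30 + 31 + 30 + 31 + 31 + 28 + 31 + 30 + 31 + 30 + 31 + 31 + 30 + 31 + 22 = 690.

690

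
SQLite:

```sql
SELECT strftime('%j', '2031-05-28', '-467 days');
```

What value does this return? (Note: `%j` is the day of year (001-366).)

First apply '-467 days': 2031-05-28 → 2030-02-15.
Day-of-year for 2030-02-15: days since 2030-01-01 inclusive = 46, zero-padded to 046.

046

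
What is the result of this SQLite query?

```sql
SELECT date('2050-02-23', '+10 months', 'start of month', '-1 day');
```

Adding +10 months to 2050-02-23 gives 2050-12-23.
`start of month` rewinds 2050-12-23 to 2050-12-01.
Going back 1 day from 2050-12-01 reaches 2050-11-30 (last day of November, 30 days).

2050-11-30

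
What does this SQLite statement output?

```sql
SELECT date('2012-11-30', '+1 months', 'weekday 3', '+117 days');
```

2013-04-29

Adding +1 month to 2012-11-30 gives 2012-12-30.
`weekday 3` advances to the next Wednesday; 2012-12-30 is a Sunday, so it moves forward to 2013-01-02.
Applying '+117 days' to 2013-01-02: counting 117 days forward gives 2013-04-29.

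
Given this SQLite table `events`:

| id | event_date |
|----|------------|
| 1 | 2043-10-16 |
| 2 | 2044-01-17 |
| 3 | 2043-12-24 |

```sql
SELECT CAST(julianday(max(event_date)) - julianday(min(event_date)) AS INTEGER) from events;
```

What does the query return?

MIN = 2043-10-16, MAX = 2044-01-17.
15 days remain in October 2043 after the 16th (31 − 16).
November 2043: 30 days.
December 2043: 31 days.
Then 17 days into January 2044.
Total: 15 + 30 + 31 + 17 = 93.

93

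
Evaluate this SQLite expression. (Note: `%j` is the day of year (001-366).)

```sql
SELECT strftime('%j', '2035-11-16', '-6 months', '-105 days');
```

031

First apply '-6 months', '-105 days': 2035-11-16 → 2035-01-31.
Day-of-year for 2035-01-31: days since 2035-01-01 inclusive = 31, zero-padded to 031.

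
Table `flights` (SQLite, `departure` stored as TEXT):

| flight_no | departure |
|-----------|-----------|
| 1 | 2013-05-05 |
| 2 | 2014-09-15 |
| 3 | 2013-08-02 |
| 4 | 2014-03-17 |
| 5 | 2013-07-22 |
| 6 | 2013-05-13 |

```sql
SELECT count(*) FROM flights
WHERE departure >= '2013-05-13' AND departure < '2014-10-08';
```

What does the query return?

5

Rows in [2013-05-13, 2014-10-08): 2014-09-15, 2013-08-02, 2014-03-17, 2013-07-22, 2013-05-13 → 5 rows.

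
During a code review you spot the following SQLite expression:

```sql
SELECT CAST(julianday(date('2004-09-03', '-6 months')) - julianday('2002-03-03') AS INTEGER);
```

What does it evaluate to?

731

Adding -6 months to 2004-09-03 gives 2004-03-03.
28 days remain in March 2002 after the 3rd (31 − 3).
Full months from April 2002 through February 2004 contribute their day counts.
Then 3 days into March 2004.
Total: 28 + 30 + 31 + 30 + 31 + 31 + 30 + 31 + 30 + 31 + 31 + 28 + 31 + 30 + 31 + 30 + 31 + 31 + 30 + 31 + 30 + 31 + 31 + 29 + 3 = 731.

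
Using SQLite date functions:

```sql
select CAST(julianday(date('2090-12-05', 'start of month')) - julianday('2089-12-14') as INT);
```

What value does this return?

352

`start of month` rewinds 2090-12-05 to 2090-12-01.
17 days remain in December 2089 after the 14th (31 − 14).
Full months from January 2090 through November 2090 contribute their day counts.
Then 1 day into December 2090.
Total: 17 + 31 + 28 + 31 + 30 + 31 + 30 + 31 + 31 + 30 + 31 + 30 + 1 = 352.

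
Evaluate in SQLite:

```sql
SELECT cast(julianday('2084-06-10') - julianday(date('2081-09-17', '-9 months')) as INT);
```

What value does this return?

1271

Adding -9 months to 2081-09-17 gives 2080-12-17.
14 days remain in December 2080 after the 17th (31 − 17).
Full months from January 2081 through May 2084 contribute their day counts.
Then 10 days into June 2084.
Total: 14 + 31 + 28 + 31 + 30 + 31 + 30 + 31 + 31 + 30 + 31 + 30 + 31 + 31 + 28 + 31 + 30 + 31 + 30 + 31 + 31 + 30 + 31 + 30 + 31 + 31 + 28 + 31 + 30 + 31 + 30 + 31 + 31 + 30 + 31 + 30 + 31 + 31 + 29 + 31 + 30 + 31 + 10 = 1271.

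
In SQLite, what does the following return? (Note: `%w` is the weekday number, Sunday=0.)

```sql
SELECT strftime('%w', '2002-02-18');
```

1

2002-02-18 is a Monday; with Sunday=0 that is 1.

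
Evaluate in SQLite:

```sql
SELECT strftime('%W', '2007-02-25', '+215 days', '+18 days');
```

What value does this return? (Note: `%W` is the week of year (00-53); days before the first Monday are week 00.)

First apply '+215 days', '+18 days': 2007-02-25 → 2007-10-16.
2007-10-16 is a Tuesday. SQLite's %W counts Mondays since the year started; the result is 42.

42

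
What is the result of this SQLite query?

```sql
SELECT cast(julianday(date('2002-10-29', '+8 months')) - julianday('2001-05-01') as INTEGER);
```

Adding +8 months to 2002-10-29 gives 2003-06-29.
30 days remain in May 2001 after the 1st (31 − 1).
Full months from June 2001 through May 2003 contribute their day counts.
Then 29 days into June 2003.
Total: 30 + 30 + 31 + 31 + 30 + 31 + 30 + 31 + 31 + 28 + 31 + 30 + 31 + 30 + 31 + 31 + 30 + 31 + 30 + 31 + 31 + 28 + 31 + 30 + 31 + 29 = 789.

789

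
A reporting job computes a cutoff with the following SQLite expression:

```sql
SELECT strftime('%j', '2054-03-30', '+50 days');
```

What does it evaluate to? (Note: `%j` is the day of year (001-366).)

First apply '+50 days': 2054-03-30 → 2054-05-19.
Day-of-year for 2054-05-19: days since 2054-01-01 inclusive = 139, zero-padded to 139.

139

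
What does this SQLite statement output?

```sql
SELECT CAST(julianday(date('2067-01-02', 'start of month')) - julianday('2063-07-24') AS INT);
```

1257

`start of month` rewinds 2067-01-02 to 2067-01-01.
7 days remain in July 2063 after the 24th (31 − 24).
Full months from August 2063 through December 2066 contribute their day counts.
Then 1 day into January 2067.
Total: 7 + 31 + 30 + 31 + 30 + 31 + 31 + 29 + 31 + 30 + 31 + 30 + 31 + 31 + 30 + 31 + 30 + 31 + 31 + 28 + 31 + 30 + 31 + 30 + 31 + 31 + 30 + 31 + 30 + 31 + 31 + 28 + 31 + 30 + 31 + 30 + 31 + 31 + 30 + 31 + 30 + 31 + 1 = 1257.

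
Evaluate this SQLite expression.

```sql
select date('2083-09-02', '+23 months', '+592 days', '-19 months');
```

2085-08-17

Adding +23 months to 2083-09-02 gives 2085-08-02.
Applying '+592 days' to 2085-08-02: counting 592 days forward gives 2087-03-17.
Adding -19 months to 2087-03-17 gives 2085-08-17.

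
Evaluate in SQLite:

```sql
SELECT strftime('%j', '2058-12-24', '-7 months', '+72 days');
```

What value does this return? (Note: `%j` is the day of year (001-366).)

First apply '-7 months', '+72 days': 2058-12-24 → 2058-08-04.
Day-of-year for 2058-08-04: days since 2058-01-01 inclusive = 216, zero-padded to 216.

216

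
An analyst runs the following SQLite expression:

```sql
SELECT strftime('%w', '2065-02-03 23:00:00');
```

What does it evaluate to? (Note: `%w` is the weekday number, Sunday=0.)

2

2065-02-03 is a Tuesday; with Sunday=0 that is 2.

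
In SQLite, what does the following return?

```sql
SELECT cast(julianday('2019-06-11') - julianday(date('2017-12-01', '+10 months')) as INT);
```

Adding +10 months to 2017-12-01 gives 2018-10-01.
30 days remain in October 2018 after the 1st (31 − 1).
Full months from November 2018 through May 2019 contribute their day counts.
Then 11 days into June 2019.
Total: 30 + 30 + 31 + 31 + 28 + 31 + 30 + 31 + 11 = 253.

253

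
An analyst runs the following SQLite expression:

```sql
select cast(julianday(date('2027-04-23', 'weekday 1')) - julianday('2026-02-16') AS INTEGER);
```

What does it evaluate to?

434

`weekday 1` advances to the next Monday; 2027-04-23 is a Friday, so it moves forward to 2027-04-26.
12 days remain in February 2026 after the 16th (28 − 16).
Full months from March 2026 through March 2027 contribute their day counts.
Then 26 days into April 2027.
Total: 12 + 31 + 30 + 31 + 30 + 31 + 31 + 30 + 31 + 30 + 31 + 31 + 28 + 31 + 26 = 434.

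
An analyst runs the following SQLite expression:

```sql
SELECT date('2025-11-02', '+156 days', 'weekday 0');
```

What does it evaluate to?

2026-04-12

Applying '+156 days' to 2025-11-02: counting 156 days forward gives 2026-04-07.
`weekday 0` advances to the next Sunday; 2026-04-07 is a Tuesday, so it moves forward to 2026-04-12.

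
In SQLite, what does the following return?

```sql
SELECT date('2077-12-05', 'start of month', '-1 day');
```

2077-11-30

`start of month` rewinds 2077-12-05 to 2077-12-01.
Going back 1 day from 2077-12-01 reaches 2077-11-30 (last day of November, 30 days).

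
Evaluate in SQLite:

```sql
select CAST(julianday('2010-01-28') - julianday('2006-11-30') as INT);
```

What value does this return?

0 days remain in November 2006 after the 30th (30 − 30).
Full months from December 2006 through December 2009 contribute their day counts.
Then 28 days into January 2010.
Total: 0 + 31 + 31 + 28 + 31 + 30 + 31 + 30 + 31 + 31 + 30 + 31 + 30 + 31 + 31 + 29 + 31 + 30 + 31 + 30 + 31 + 31 + 30 + 31 + 30 + 31 + 31 + 28 + 31 + 30 + 31 + 30 + 31 + 31 + 30 + 31 + 30 + 31 + 28 = 1155.

1155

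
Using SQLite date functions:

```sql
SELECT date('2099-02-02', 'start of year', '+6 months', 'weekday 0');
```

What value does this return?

2099-07-05

`start of year` rewinds 2099-02-02 to 2099-01-01.
Adding +6 months to 2099-01-01 gives 2099-07-01.
`weekday 0` advances to the next Sunday; 2099-07-01 is a Wednesday, so it moves forward to 2099-07-05.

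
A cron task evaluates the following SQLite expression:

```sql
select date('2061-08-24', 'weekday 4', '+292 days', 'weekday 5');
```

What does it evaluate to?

`weekday 4` advances to the next Thursday; 2061-08-24 is a Wednesday, so it moves forward to 2061-08-25.
Applying '+292 days' to 2061-08-25: counting 292 days forward gives 2062-06-13.
`weekday 5` advances to the next Friday; 2062-06-13 is a Tuesday, so it moves forward to 2062-06-16.

2062-06-16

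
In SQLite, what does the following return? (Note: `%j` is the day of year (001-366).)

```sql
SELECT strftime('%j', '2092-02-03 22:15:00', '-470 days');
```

294

First apply '-470 days': 2092-02-03 22:15:00 → 2090-10-21 22:15:00.
Day-of-year for 2090-10-21: days since 2090-01-01 inclusive = 294, zero-padded to 294.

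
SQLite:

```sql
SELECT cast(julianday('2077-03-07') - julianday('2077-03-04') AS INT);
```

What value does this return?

3

Both dates are in March 2077: 7 − 4 = 3.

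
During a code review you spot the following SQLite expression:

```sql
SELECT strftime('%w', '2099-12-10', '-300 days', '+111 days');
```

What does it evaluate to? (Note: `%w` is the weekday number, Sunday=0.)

4

First apply '-300 days', '+111 days': 2099-12-10 → 2099-06-04.
2099-06-04 is a Thursday; with Sunday=0 that is 4.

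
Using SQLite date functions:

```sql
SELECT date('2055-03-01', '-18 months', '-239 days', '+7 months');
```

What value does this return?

Adding -18 months to 2055-03-01 gives 2053-09-01.
Applying '-239 days' to 2053-09-01: counting 239 days back gives 2053-01-05.
Adding +7 months to 2053-01-05 gives 2053-08-05.

2053-08-05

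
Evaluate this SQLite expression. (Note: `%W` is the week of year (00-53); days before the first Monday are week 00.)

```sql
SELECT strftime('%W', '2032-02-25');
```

08

2032-02-25 is a Wednesday. SQLite's %W counts Mondays since the year started; the result is 08.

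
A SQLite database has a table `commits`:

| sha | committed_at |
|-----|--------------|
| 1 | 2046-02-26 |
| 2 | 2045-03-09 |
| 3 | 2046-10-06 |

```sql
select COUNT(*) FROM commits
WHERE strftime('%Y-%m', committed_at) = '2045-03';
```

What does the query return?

1

Rows with year-month 2045-03: 2045-03-09 → 1.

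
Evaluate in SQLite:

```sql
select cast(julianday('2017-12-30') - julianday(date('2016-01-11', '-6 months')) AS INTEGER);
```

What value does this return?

Adding -6 months to 2016-01-11 gives 2015-07-11.
20 days remain in July 2015 after the 11th (31 − 11).
Full months from August 2015 through November 2017 contribute their day counts.
Then 30 days into December 2017.
Total: 20 + 31 + 30 + 31 + 30 + 31 + 31 + 29 + 31 + 30 + 31 + 30 + 31 + 31 + 30 + 31 + 30 + 31 + 31 + 28 + 31 + 30 + 31 + 30 + 31 + 31 + 30 + 31 + 30 + 30 = 903.

903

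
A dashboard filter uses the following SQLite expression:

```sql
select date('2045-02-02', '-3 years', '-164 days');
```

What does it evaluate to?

2041-08-22

Adding -3 years to 2045-02-02 gives 2042-02-02.
Applying '-164 days' to 2042-02-02: counting 164 days back gives 2041-08-22.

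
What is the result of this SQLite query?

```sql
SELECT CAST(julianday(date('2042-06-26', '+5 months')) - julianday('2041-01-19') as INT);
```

Adding +5 months to 2042-06-26 gives 2042-11-26.
12 days remain in January 2041 after the 19th (31 − 19).
Full months from February 2041 through October 2042 contribute their day counts.
Then 26 days into November 2042.
Total: 12 + 28 + 31 + 30 + 31 + 30 + 31 + 31 + 30 + 31 + 30 + 31 + 31 + 28 + 31 + 30 + 31 + 30 + 31 + 31 + 30 + 31 + 26 = 676.

676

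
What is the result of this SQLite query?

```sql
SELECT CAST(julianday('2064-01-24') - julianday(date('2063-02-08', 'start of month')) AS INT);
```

`start of month` rewinds 2063-02-08 to 2063-02-01.
27 days remain in February 2063 after the 1st (28 − 1).
Full months from March 2063 through December 2063 contribute their day counts.
Then 24 days into January 2064.
Total: 27 + 31 + 30 + 31 + 30 + 31 + 31 + 30 + 31 + 30 + 31 + 24 = 357.

357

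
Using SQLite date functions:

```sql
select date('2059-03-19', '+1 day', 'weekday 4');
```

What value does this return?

Advancing 1 more day within March lands on 2059-03-20.
`weekday 4` advances to the next Thursday; 2059-03-20 is already a Thursday, so it stays at 2059-03-20.

2059-03-20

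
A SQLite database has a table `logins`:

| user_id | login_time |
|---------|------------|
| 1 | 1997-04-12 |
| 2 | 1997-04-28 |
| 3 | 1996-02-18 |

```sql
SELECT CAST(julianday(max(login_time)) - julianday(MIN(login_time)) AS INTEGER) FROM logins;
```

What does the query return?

435

MIN = 1996-02-18, MAX = 1997-04-28.
11 days remain in February 1996 after the 18th (29 − 18).
Full months from March 1996 through March 1997 contribute their day counts.
Then 28 days into April 1997.
Total: 11 + 31 + 30 + 31 + 30 + 31 + 31 + 30 + 31 + 30 + 31 + 31 + 28 + 31 + 28 = 435.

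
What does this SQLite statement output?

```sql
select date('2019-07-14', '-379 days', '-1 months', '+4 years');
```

Applying '-379 days' to 2019-07-14: counting 379 days back gives 2018-06-30.
Adding -1 month to 2018-06-30 gives 2018-05-30.
Adding +4 years to 2018-05-30 gives 2022-05-30.

2022-05-30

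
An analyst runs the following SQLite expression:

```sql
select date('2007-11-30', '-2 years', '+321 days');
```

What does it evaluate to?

Adding -2 years to 2007-11-30 gives 2005-11-30.
Applying '+321 days' to 2005-11-30: counting 321 days forward gives 2006-10-17.

2006-10-17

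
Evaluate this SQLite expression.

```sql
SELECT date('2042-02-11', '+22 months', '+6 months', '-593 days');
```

Adding +22 months to 2042-02-11 gives 2043-12-11.
Adding +6 months to 2043-12-11 gives 2044-06-11.
Applying '-593 days' to 2044-06-11: counting 593 days back gives 2042-10-27.

2042-10-27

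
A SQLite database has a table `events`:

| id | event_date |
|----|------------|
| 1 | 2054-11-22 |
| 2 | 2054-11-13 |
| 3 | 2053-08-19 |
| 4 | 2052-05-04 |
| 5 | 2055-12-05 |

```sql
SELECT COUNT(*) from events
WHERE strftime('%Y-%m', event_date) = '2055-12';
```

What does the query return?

1

Rows with year-month 2055-12: 2055-12-05 → 1.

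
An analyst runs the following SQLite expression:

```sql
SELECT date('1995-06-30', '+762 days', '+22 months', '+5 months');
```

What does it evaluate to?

1999-10-31

Applying '+762 days' to 1995-06-30: counting 762 days forward gives 1997-07-31.
Adding +22 months to 1997-07-31 gives 1999-05-31.
Adding +5 months to 1999-05-31 gives 1999-10-31.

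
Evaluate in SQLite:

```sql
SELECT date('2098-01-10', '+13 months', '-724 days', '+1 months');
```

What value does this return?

2097-03-16

Adding +13 months to 2098-01-10 gives 2099-02-10.
Applying '-724 days' to 2099-02-10: counting 724 days back gives 2097-02-16.
Adding +1 month to 2097-02-16 gives 2097-03-16.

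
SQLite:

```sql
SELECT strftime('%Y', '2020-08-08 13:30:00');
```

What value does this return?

2020

`%Y` extracts the 4-digit year: 2020.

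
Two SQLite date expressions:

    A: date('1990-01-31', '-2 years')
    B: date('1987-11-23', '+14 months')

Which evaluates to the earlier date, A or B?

A

A = 1988-01-31.
B = 1989-01-23.
A is earlier.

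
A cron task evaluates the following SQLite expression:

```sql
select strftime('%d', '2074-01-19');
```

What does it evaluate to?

`%d` extracts the 2-digit day of month: 19.

19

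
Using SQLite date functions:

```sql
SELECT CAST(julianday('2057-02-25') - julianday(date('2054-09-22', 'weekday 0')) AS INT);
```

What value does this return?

882

`weekday 0` advances to the next Sunday; 2054-09-22 is a Tuesday, so it moves forward to 2054-09-27.
3 days remain in September 2054 after the 27th (30 − 27).
Full months from October 2054 through January 2057 contribute their day counts.
Then 25 days into February 2057.
Total: 3 + 31 + 30 + 31 + 31 + 28 + 31 + 30 + 31 + 30 + 31 + 31 + 30 + 31 + 30 + 31 + 31 + 29 + 31 + 30 + 31 + 30 + 31 + 31 + 30 + 31 + 30 + 31 + 31 + 25 = 882.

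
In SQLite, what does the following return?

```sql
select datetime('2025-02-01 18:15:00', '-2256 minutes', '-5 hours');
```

2025-01-30 23:39:00

2256 minutes = 37h 36m; -2256 minutes from 2025-02-01 18:15:00 is 2025-01-31 04:39:00 (crosses midnight).
-5 hours from 2025-01-31 04:39:00 is 2025-01-30 23:39:00 (crosses midnight).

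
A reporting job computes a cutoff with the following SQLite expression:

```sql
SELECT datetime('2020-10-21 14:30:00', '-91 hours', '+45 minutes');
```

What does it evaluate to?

-91 hours from 2020-10-21 14:30:00 is 2020-10-17 19:30:00 (crosses midnight).
+45 minutes from 2020-10-17 19:30:00 is 2020-10-17 20:15:00.

2020-10-17 20:15:00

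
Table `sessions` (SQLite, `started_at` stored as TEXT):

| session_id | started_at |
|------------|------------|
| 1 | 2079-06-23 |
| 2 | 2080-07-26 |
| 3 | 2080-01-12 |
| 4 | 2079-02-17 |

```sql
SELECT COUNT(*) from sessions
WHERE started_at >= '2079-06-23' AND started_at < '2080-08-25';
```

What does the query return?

3

Rows in [2079-06-23, 2080-08-25): 2079-06-23, 2080-07-26, 2080-01-12 → 3 rows.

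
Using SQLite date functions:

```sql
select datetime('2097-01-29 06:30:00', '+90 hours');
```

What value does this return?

2097-02-02 00:30:00

+90 hours from 2097-01-29 06:30:00 is 2097-02-02 00:30:00 (crosses midnight).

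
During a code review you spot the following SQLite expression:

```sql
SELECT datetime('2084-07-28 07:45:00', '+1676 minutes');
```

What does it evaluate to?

2084-07-29 11:41:00

1676 minutes = 27h 56m; +1676 minutes from 2084-07-28 07:45:00 is 2084-07-29 11:41:00 (crosses midnight).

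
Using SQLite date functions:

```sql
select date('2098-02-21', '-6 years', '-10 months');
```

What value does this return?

2091-04-21

Adding -6 years to 2098-02-21 gives 2092-02-21.
Adding -10 months to 2092-02-21 gives 2091-04-21.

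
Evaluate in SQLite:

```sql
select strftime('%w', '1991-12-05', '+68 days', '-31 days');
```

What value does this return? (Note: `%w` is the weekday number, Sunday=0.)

6

First apply '+68 days', '-31 days': 1991-12-05 → 1992-01-11.
1992-01-11 is a Saturday; with Sunday=0 that is 6.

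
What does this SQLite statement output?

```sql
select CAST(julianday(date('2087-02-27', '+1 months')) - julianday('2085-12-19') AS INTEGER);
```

463

Adding +1 month to 2087-02-27 gives 2087-03-27.
12 days remain in December 2085 after the 19th (31 − 19).
Full months from January 2086 through February 2087 contribute their day counts.
Then 27 days into March 2087.
Total: 12 + 31 + 28 + 31 + 30 + 31 + 30 + 31 + 31 + 30 + 31 + 30 + 31 + 31 + 28 + 27 = 463.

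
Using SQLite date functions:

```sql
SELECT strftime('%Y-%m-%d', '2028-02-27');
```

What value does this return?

2028-02-27

`%Y-%m-%d` extracts the ISO date: 2028-02-27.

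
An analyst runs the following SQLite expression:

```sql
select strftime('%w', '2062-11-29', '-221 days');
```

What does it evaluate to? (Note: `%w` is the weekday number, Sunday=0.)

6

First apply '-221 days': 2062-11-29 → 2062-04-22.
2062-04-22 is a Saturday; with Sunday=0 that is 6.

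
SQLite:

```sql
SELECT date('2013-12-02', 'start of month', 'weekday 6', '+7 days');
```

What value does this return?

`start of month` rewinds 2013-12-02 to 2013-12-01.
`weekday 6` advances to the next Saturday; 2013-12-01 is a Sunday, so it moves forward to 2013-12-07.
Advancing 7 more days within December lands on 2013-12-14.

2013-12-14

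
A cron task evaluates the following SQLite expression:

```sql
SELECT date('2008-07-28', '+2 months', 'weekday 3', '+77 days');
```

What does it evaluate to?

2008-12-17

Adding +2 months to 2008-07-28 gives 2008-09-28.
`weekday 3` advances to the next Wednesday; 2008-09-28 is a Sunday, so it moves forward to 2008-10-01.
Applying '+77 days' to 2008-10-01: counting 77 days forward gives 2008-12-17.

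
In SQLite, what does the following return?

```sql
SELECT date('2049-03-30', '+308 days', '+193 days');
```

2050-08-13

Applying '+308 days' to 2049-03-30: counting 308 days forward gives 2050-02-01.
Applying '+193 days' to 2050-02-01: counting 193 days forward gives 2050-08-13.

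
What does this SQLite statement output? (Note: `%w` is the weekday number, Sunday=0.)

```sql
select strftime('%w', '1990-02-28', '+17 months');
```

First apply '+17 months': 1990-02-28 → 1991-07-28.
1991-07-28 is a Sunday; with Sunday=0 that is 0.

0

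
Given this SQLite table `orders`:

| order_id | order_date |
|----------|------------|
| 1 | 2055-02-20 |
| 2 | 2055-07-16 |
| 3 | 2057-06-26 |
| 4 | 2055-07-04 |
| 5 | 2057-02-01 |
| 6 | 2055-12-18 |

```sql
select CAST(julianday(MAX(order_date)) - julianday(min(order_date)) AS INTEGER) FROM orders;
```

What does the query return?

857

MIN = 2055-02-20, MAX = 2057-06-26.
8 days remain in February 2055 after the 20th (28 − 20).
Full months from March 2055 through May 2057 contribute their day counts.
Then 26 days into June 2057.
Total: 8 + 31 + 30 + 31 + 30 + 31 + 31 + 30 + 31 + 30 + 31 + 31 + 29 + 31 + 30 + 31 + 30 + 31 + 31 + 30 + 31 + 30 + 31 + 31 + 28 + 31 + 30 + 31 + 26 = 857.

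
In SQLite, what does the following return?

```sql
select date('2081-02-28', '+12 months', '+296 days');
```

Adding +12 months to 2081-02-28 gives 2082-02-28.
Applying '+296 days' to 2082-02-28: counting 296 days forward gives 2082-12-21.

2082-12-21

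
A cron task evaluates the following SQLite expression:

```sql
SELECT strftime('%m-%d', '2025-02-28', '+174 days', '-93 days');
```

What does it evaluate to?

05-20

First apply '+174 days', '-93 days': 2025-02-28 → 2025-05-20.
`%m-%d` extracts the month-day: 05-20.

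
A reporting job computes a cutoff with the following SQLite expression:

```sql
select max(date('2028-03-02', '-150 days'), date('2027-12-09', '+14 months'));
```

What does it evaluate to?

date('2028-03-02', '-150 days') → 2027-10-04.
date('2027-12-09', '+14 months') → 2029-02-09.
Later of the two is 2029-02-09.

2029-02-09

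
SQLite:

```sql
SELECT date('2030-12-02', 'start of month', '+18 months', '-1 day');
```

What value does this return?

2032-05-31

`start of month` rewinds 2030-12-02 to 2030-12-01.
Adding +18 months to 2030-12-01 gives 2032-06-01.
Going back 1 day from 2032-06-01 reaches 2032-05-31 (last day of May, 31 days).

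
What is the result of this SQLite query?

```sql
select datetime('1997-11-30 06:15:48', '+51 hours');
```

+51 hours from 1997-11-30 06:15:48 is 1997-12-02 09:15:48 (crosses midnight).

1997-12-02 09:15:48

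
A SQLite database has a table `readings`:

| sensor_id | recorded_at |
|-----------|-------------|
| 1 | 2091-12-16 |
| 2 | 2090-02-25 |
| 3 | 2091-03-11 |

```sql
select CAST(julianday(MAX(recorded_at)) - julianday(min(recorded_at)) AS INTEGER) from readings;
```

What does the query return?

659

MIN = 2090-02-25, MAX = 2091-12-16.
3 days remain in February 2090 after the 25th (28 − 25).
Full months from March 2090 through November 2091 contribute their day counts.
Then 16 days into December 2091.
Total: 3 + 31 + 30 + 31 + 30 + 31 + 31 + 30 + 31 + 30 + 31 + 31 + 28 + 31 + 30 + 31 + 30 + 31 + 31 + 30 + 31 + 30 + 16 = 659.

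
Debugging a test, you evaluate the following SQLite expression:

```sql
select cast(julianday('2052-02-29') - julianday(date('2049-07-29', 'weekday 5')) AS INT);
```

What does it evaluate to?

944

`weekday 5` advances to the next Friday; 2049-07-29 is a Thursday, so it moves forward to 2049-07-30.
1 day remains in July 2049 after the 30th (31 − 30).
Full months from August 2049 through January 2052 contribute their day counts.
Then 29 days into February 2052.
Total: 1 + 31 + 30 + 31 + 30 + 31 + 31 + 28 + 31 + 30 + 31 + 30 + 31 + 31 + 30 + 31 + 30 + 31 + 31 + 28 + 31 + 30 + 31 + 30 + 31 + 31 + 30 + 31 + 30 + 31 + 31 + 29 = 944.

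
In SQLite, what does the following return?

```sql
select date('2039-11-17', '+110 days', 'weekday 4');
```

2040-03-08

Applying '+110 days' to 2039-11-17: counting 110 days forward gives 2040-03-06.
`weekday 4` advances to the next Thursday; 2040-03-06 is a Tuesday, so it moves forward to 2040-03-08.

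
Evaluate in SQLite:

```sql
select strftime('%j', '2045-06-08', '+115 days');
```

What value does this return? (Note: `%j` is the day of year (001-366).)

274

First apply '+115 days': 2045-06-08 → 2045-10-01.
Day-of-year for 2045-10-01: days since 2045-01-01 inclusive = 274, zero-padded to 274.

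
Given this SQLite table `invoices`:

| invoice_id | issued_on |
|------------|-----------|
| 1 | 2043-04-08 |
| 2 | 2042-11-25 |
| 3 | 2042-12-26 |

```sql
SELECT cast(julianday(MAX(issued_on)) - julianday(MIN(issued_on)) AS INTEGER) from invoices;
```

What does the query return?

134

MIN = 2042-11-25, MAX = 2043-04-08.
5 days remain in November 2042 after the 25th (30 − 25).
December 2042: 31 days.
January 2043: 31 days.
February 2043: 28 days.
March 2043: 31 days.
Then 8 days into April 2043.
Total: 5 + 31 + 31 + 28 + 31 + 8 = 134.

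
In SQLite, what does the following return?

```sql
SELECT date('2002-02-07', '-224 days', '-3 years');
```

1998-06-28

Applying '-224 days' to 2002-02-07: counting 224 days back gives 2001-06-28.
Adding -3 years to 2001-06-28 gives 1998-06-28.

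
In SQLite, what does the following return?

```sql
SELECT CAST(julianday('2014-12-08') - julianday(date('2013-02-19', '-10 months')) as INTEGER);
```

Adding -10 months to 2013-02-19 gives 2012-04-19.
11 days remain in April 2012 after the 19th (30 − 19).
Full months from May 2012 through November 2014 contribute their day counts.
Then 8 days into December 2014.
Total: 11 + 31 + 30 + 31 + 31 + 30 + 31 + 30 + 31 + 31 + 28 + 31 + 30 + 31 + 30 + 31 + 31 + 30 + 31 + 30 + 31 + 31 + 28 + 31 + 30 + 31 + 30 + 31 + 31 + 30 + 31 + 30 + 8 = 963.

963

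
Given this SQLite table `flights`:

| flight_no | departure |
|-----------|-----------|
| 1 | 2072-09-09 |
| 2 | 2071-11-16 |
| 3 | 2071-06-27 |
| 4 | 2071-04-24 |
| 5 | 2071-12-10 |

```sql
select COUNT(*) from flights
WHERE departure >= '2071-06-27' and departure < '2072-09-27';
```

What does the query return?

Rows in [2071-06-27, 2072-09-27): 2072-09-09, 2071-11-16, 2071-06-27, 2071-12-10 → 4 rows.

4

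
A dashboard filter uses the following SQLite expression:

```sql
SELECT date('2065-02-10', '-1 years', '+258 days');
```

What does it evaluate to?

2064-10-25

Adding -1 year to 2065-02-10 gives 2064-02-10.
Applying '+258 days' to 2064-02-10: counting 258 days forward gives 2064-10-25.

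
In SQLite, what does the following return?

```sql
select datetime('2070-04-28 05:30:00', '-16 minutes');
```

-16 minutes from 2070-04-28 05:30:00 is 2070-04-28 05:14:00.

2070-04-28 05:14:00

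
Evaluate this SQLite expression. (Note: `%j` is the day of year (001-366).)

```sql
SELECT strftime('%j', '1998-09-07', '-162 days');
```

First apply '-162 days': 1998-09-07 → 1998-03-29.
Day-of-year for 1998-03-29: days since 1998-01-01 inclusive = 88, zero-padded to 088.

088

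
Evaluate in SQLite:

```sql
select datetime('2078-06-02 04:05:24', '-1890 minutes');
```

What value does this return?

2078-05-31 20:35:24

1890 minutes = 31h 30m; -1890 minutes from 2078-06-02 04:05:24 is 2078-05-31 20:35:24 (crosses midnight).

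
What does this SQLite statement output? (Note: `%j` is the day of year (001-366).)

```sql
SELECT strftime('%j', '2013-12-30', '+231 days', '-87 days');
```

143

First apply '+231 days', '-87 days': 2013-12-30 → 2014-05-23.
Day-of-year for 2014-05-23: days since 2014-01-01 inclusive = 143, zero-padded to 143.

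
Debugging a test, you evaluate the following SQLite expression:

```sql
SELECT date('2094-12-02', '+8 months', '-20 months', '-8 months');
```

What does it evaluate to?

Adding +8 months to 2094-12-02 gives 2095-08-02.
Adding -20 months to 2095-08-02 gives 2093-12-02.
Adding -8 months to 2093-12-02 gives 2093-04-02.

2093-04-02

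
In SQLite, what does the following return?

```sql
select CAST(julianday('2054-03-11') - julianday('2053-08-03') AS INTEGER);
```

220

28 days remain in August 2053 after the 3rd (31 − 3).
Full months from September 2053 through February 2054 contribute their day counts.
Then 11 days into March 2054.
Total: 28 + 30 + 31 + 30 + 31 + 31 + 28 + 11 = 220.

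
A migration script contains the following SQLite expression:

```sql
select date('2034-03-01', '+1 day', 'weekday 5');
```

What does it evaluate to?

2034-03-03

Advancing 1 more day within March lands on 2034-03-02.
`weekday 5` advances to the next Friday; 2034-03-02 is a Thursday, so it moves forward to 2034-03-03.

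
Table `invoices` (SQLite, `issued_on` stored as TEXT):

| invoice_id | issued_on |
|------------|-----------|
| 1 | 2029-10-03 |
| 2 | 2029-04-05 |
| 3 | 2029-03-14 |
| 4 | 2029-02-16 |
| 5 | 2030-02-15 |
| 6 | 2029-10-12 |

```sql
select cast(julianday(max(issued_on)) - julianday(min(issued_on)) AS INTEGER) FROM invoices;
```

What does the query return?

364

MIN = 2029-02-16, MAX = 2030-02-15.
12 days remain in February 2029 after the 16th (28 − 16).
Full months from March 2029 through January 2030 contribute their day counts.
Then 15 days into February 2030.
Total: 12 + 31 + 30 + 31 + 30 + 31 + 31 + 30 + 31 + 30 + 31 + 31 + 15 = 364.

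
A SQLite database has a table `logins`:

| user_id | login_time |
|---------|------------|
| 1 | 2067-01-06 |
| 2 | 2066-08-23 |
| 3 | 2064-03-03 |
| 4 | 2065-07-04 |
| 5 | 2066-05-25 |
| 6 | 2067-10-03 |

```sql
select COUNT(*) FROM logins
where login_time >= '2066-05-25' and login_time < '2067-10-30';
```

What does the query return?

Rows in [2066-05-25, 2067-10-30): 2067-01-06, 2066-08-23, 2066-05-25, 2067-10-03 → 4 rows.

4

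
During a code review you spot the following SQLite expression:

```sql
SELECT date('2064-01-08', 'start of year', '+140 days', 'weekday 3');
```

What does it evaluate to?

`start of year` rewinds 2064-01-08 to 2064-01-01.
Applying '+140 days' to 2064-01-01: counting 140 days forward gives 2064-05-20.
`weekday 3` advances to the next Wednesday; 2064-05-20 is a Tuesday, so it moves forward to 2064-05-21.

2064-05-21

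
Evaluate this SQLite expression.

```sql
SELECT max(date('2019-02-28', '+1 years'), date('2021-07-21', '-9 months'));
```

date('2019-02-28', '+1 years') → 2020-02-28.
date('2021-07-21', '-9 months') → 2020-10-21.
Later of the two is 2020-10-21.

2020-10-21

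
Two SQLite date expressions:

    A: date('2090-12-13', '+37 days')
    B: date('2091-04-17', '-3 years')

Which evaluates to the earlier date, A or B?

B

A = 2091-01-19.
B = 2088-04-17.
B is earlier.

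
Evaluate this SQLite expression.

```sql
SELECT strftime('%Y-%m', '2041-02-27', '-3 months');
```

First apply '-3 months': 2041-02-27 → 2040-11-27.
`%Y-%m` extracts the year-month: 2040-11.

2040-11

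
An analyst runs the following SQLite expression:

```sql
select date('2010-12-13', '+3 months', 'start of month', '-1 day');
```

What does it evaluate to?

Adding +3 months to 2010-12-13 gives 2011-03-13.
`start of month` rewinds 2011-03-13 to 2011-03-01.
Going back 1 day from 2011-03-01 reaches 2011-02-28 (last day of February, 28 days).

2011-02-28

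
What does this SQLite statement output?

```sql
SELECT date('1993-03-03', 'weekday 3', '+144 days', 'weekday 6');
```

1993-07-31

`weekday 3` advances to the next Wednesday; 1993-03-03 is already a Wednesday, so it stays at 1993-03-03.
Applying '+144 days' to 1993-03-03: counting 144 days forward gives 1993-07-25.
`weekday 6` advances to the next Saturday; 1993-07-25 is a Sunday, so it moves forward to 1993-07-31.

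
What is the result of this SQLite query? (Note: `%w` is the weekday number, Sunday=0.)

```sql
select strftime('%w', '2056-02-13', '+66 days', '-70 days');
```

3

First apply '+66 days', '-70 days': 2056-02-13 → 2056-02-09.
2056-02-09 is a Wednesday; with Sunday=0 that is 3.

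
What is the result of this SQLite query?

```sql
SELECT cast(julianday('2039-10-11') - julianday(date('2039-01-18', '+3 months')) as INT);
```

Adding +3 months to 2039-01-18 gives 2039-04-18.
12 days remain in April 2039 after the 18th (30 − 18).
May 2039: 31 days.
June 2039: 30 days.
July 2039: 31 days.
August 2039: 31 days.
September 2039: 30 days.
Then 11 days into October 2039.
Total: 12 + 31 + 30 + 31 + 31 + 30 + 11 = 176.

176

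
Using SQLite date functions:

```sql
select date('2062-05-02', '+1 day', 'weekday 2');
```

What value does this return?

2062-05-09

Advancing 1 more day within May lands on 2062-05-03.
`weekday 2` advances to the next Tuesday; 2062-05-03 is a Wednesday, so it moves forward to 2062-05-09.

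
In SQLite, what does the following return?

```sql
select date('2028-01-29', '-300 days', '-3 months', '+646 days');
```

2028-10-11

Applying '-300 days' to 2028-01-29: counting 300 days back gives 2027-04-04.
Adding -3 months to 2027-04-04 gives 2027-01-04.
Applying '+646 days' to 2027-01-04: counting 646 days forward gives 2028-10-11.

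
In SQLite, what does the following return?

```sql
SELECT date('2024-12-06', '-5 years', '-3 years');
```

2016-12-06

Adding -5 years to 2024-12-06 gives 2019-12-06.
Adding -3 years to 2019-12-06 gives 2016-12-06.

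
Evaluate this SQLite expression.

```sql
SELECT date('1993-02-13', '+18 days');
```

February 1993 has 28 days; 15 remain after the 13th, so 16 days reach 1993-03-01.
Advancing 2 more days within March lands on 1993-03-03.

1993-03-03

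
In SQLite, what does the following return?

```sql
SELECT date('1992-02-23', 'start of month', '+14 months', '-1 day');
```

`start of month` rewinds 1992-02-23 to 1992-02-01.
Adding +14 months to 1992-02-01 gives 1993-04-01.
Going back 1 day from 1993-04-01 reaches 1993-03-31 (last day of March, 31 days).

1993-03-31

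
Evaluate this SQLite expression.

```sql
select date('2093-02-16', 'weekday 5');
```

2093-02-20

`weekday 5` advances to the next Friday; 2093-02-16 is a Monday, so it moves forward to 2093-02-20.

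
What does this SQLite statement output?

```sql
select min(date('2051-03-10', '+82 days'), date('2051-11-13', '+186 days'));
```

date('2051-03-10', '+82 days') → 2051-05-31.
date('2051-11-13', '+186 days') → 2052-05-17.
Earlier of the two is 2051-05-31.

2051-05-31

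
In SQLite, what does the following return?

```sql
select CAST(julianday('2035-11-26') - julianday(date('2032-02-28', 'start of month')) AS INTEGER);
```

1394

`start of month` rewinds 2032-02-28 to 2032-02-01.
28 days remain in February 2032 after the 1st (29 − 1).
Full months from March 2032 through October 2035 contribute their day counts.
Then 26 days into November 2035.
Total: 28 + 31 + 30 + 31 + 30 + 31 + 31 + 30 + 31 + 30 + 31 + 31 + 28 + 31 + 30 + 31 + 30 + 31 + 31 + 30 + 31 + 30 + 31 + 31 + 28 + 31 + 30 + 31 + 30 + 31 + 31 + 30 + 31 + 30 + 31 + 31 + 28 + 31 + 30 + 31 + 30 + 31 + 31 + 30 + 31 + 26 = 1394.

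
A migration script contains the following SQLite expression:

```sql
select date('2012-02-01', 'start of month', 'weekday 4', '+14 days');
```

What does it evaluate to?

`start of month` rewinds 2012-02-01 to 2012-02-01.
`weekday 4` advances to the next Thursday; 2012-02-01 is a Wednesday, so it moves forward to 2012-02-02.
Advancing 14 more days within February lands on 2012-02-16.

2012-02-16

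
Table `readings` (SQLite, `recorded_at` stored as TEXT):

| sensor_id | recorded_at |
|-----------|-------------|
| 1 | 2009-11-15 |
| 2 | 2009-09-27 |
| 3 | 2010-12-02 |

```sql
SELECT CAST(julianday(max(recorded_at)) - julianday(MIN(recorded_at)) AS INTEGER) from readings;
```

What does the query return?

MIN = 2009-09-27, MAX = 2010-12-02.
3 days remain in September 2009 after the 27th (30 − 27).
Full months from October 2009 through November 2010 contribute their day counts.
Then 2 days into December 2010.
Total: 3 + 31 + 30 + 31 + 31 + 28 + 31 + 30 + 31 + 30 + 31 + 31 + 30 + 31 + 30 + 2 = 431.

431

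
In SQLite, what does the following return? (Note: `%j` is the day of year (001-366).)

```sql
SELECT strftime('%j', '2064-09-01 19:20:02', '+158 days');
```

037

First apply '+158 days': 2064-09-01 19:20:02 → 2065-02-06 19:20:02.
Day-of-year for 2065-02-06: days since 2065-01-01 inclusive = 37, zero-padded to 037.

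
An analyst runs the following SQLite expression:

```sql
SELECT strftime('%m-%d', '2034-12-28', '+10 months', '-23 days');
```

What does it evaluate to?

First apply '+10 months', '-23 days': 2034-12-28 → 2035-10-05.
`%m-%d` extracts the month-day: 10-05.

10-05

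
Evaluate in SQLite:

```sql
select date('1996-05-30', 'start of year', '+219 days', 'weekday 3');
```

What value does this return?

1996-08-07

`start of year` rewinds 1996-05-30 to 1996-01-01.
Applying '+219 days' to 1996-01-01: counting 219 days forward gives 1996-08-07.
`weekday 3` advances to the next Wednesday; 1996-08-07 is already a Wednesday, so it stays at 1996-08-07.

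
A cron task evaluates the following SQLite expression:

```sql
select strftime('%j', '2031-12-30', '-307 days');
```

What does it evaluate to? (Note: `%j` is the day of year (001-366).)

First apply '-307 days': 2031-12-30 → 2031-02-26.
Day-of-year for 2031-02-26: days since 2031-01-01 inclusive = 57, zero-padded to 057.

057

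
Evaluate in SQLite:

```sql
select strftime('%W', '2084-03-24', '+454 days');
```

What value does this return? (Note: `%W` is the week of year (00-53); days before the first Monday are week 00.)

First apply '+454 days': 2084-03-24 → 2085-06-21.
2085-06-21 is a Thursday. SQLite's %W counts Mondays since the year started; the result is 25.

25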